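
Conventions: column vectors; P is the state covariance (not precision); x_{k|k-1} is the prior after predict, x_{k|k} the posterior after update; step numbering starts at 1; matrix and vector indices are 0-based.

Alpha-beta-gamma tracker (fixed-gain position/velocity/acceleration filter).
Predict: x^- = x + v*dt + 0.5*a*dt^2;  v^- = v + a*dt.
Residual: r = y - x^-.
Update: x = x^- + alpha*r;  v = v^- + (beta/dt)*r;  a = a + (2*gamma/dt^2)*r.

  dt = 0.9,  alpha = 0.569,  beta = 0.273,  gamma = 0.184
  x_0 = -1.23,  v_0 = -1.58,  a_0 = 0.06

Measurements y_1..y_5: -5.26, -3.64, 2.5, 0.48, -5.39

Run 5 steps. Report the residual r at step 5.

step 1: x_pred=-2.6277  r=-2.6323  x^+=-4.1255  v^+=-2.3245  a^+=-1.1359
step 2: x_pred=-6.6775  r=3.0375  x^+=-4.9492  v^+=-2.4254  a^+=0.2441
step 3: x_pred=-7.0332  r=9.5332  x^+=-1.6088  v^+=0.6860  a^+=4.5752
step 4: x_pred=0.8616  r=-0.3816  x^+=0.6445  v^+=4.6880  a^+=4.4019
step 5: x_pred=6.6464  r=-12.0364  x^+=-0.2023  v^+=4.9986  a^+=-1.0665

resid = -12.0364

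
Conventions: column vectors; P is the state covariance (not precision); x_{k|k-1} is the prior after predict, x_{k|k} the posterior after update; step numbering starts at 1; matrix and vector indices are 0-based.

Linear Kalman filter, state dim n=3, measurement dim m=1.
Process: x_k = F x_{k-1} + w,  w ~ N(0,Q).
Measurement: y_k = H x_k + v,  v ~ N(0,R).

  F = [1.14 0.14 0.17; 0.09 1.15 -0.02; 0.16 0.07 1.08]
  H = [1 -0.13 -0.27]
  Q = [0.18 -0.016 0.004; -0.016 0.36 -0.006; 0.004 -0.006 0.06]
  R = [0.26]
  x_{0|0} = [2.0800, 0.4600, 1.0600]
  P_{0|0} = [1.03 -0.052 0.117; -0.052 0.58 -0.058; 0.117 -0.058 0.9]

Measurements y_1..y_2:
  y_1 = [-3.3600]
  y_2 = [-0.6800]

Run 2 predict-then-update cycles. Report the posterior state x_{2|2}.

step 1: x^-=[2.6158, 0.6950, 1.5098]  P^-=[1.5820 0.0991 0.4953; 0.0991 1.1272 -0.0348; 0.4953 -0.0348 1.1695]  S=[1.6506]  K=[0.8696; -0.0230; 0.1115]  nu=[-5.4778]  x^+=[-2.1476, 0.8212, 0.8991]  P^+=[0.3338 0.1322 0.3352; 0.1322 1.1264 -0.0305; 0.3352 -0.0305 1.1490]
step 2: x^-=[-2.1805, 0.7331, 0.6849]  P^-=[0.8398 0.3623 0.7173; 0.3623 1.8803 0.0835; 0.7173 0.0835 1.5284]  S=[0.7673]  K=[0.7807; 0.1242; 0.3828]  nu=[1.7807]  x^+=[-0.7904, 0.9543, 1.3666]  P^+=[0.3721 0.2879 0.4879; 0.2879 1.8685 0.0470; 0.4879 0.0470 1.4160]

x_post = [-0.7904, 0.9543, 1.3666]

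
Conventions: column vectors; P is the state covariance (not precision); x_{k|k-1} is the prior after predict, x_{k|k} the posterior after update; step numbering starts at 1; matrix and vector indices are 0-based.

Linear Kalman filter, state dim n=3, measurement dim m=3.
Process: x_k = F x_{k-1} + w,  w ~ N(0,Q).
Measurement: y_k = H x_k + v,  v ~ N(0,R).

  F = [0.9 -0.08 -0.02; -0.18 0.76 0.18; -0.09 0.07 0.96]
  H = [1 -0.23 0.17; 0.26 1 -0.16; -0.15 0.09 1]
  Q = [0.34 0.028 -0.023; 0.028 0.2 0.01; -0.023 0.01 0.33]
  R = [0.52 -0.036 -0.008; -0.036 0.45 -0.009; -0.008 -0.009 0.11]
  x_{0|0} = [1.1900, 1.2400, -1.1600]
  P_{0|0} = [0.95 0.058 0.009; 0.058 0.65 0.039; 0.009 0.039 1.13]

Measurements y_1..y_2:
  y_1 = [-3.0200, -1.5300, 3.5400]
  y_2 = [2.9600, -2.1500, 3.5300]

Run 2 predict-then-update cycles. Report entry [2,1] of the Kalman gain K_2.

K[2,1] = -0.0144

step 1: x^-=[0.9950, 0.5194, -1.1339]  P^-=[1.1056 -0.1286 -0.1165; -0.1286 0.6371 0.2778; -0.1165 0.2778 1.3852]  S=[1.6971 0.0172 -0.1407; 0.0172 1.0512 0.0406; -0.1407 0.0406 1.6137]  K=[0.6448 0.1633 -0.1300; -0.1234 0.5264 0.1956; 0.1067 -0.0117 0.8943]  nu=[-3.7028, -2.4895, 4.7764]  x^+=[-2.4198, 0.6003, 2.7717]  P^+=[0.3193 -0.0269 0.0294; -0.0269 0.2452 -0.0083; 0.0294 -0.0083 0.1028]
step 2: x^-=[-2.2813, 1.3907, 2.9206]  P^-=[0.6030 -0.0527 -0.0280; -0.0527 0.3585 0.0364; -0.0280 0.0364 0.4227]  S=[1.1660 -0.0119 -0.0757; -0.0119 0.8234 -0.0333; -0.0757 -0.0333 0.5655]  K=[0.5157 0.1337 -0.1410; -0.0968 0.4162 0.1470; 0.0803 -0.0144 0.7705]  nu=[5.0646, -2.4803, 0.1420]  x^+=[-0.0212, -0.1109, 3.4725]  P^+=[0.2564 -0.0207 0.0195; -0.0207 0.1937 -0.0073; 0.0195 -0.0073 0.0878]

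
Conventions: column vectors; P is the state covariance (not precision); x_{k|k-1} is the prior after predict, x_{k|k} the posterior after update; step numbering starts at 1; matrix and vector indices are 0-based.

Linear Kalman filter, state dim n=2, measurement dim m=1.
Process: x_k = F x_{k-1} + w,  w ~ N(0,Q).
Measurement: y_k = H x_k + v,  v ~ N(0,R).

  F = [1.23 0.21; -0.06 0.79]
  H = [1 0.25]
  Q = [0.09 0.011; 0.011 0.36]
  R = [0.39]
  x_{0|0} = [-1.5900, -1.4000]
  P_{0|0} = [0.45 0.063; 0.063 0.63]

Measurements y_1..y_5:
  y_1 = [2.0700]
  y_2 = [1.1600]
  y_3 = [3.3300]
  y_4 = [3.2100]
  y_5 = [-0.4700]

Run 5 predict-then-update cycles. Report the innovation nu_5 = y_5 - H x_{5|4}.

step 1: x^-=[-2.2497, -1.0106]  P^-=[0.8311 0.1427; 0.1427 0.7488]  S=[1.3393]  K=[0.6472; 0.2464]  nu=[4.5724]  x^+=[0.7096, 0.1158]  P^+=[0.2701 -0.0708; -0.0708 0.6676]
step 2: x^-=[0.8971, 0.0489]  P^-=[0.4915 0.0339; 0.0339 0.7843]  S=[0.9475]  K=[0.5277; 0.2427]  nu=[0.2507]  x^+=[1.0294, 0.1097]  P^+=[0.2277 -0.0875; -0.0875 0.7285]
step 3: x^-=[1.2892, 0.0249]  P^-=[0.4214 0.0312; 0.0312 0.8238]  S=[0.8785]  K=[0.4886; 0.2699]  nu=[2.0346]  x^+=[2.2832, 0.5741]  P^+=[0.2117 -0.0847; -0.0847 0.7598]
step 4: x^-=[2.9289, 0.3165]  P^-=[0.4001 0.0402; 0.0402 0.8430]  S=[0.8628]  K=[0.4753; 0.2908]  nu=[0.2020]  x^+=[3.0249, 0.3753]  P^+=[0.2051 -0.0791; -0.0791 0.7700]
step 5: x^-=[3.7994, 0.1150]  P^-=[0.3935 0.0478; 0.0478 0.8488]  S=[0.8604]  K=[0.4712; 0.3021]  nu=[-4.2982]  x^+=[1.7742, -1.1837]  P^+=[0.2024 -0.0747; -0.0747 0.7702]

innov = [-4.2982]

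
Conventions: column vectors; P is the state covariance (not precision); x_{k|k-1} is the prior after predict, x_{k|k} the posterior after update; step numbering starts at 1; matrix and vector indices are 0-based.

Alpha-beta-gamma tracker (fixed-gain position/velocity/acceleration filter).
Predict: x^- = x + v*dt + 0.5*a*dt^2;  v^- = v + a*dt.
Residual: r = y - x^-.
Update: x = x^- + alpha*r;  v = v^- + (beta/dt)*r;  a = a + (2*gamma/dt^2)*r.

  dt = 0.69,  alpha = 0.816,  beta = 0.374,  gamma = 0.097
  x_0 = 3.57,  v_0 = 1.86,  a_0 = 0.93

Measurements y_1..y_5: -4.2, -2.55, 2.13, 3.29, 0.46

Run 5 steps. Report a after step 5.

step 1: x_pred=5.0748  r=-9.2748  x^+=-2.4934  v^+=-2.5255  a^+=-2.8493
step 2: x_pred=-4.9143  r=2.3643  x^+=-2.9850  v^+=-3.2100  a^+=-1.8859
step 3: x_pred=-5.6488  r=7.7788  x^+=0.6987  v^+=-0.2949  a^+=1.2838
step 4: x_pred=0.8009  r=2.4891  x^+=2.8320  v^+=1.9402  a^+=2.2981
step 5: x_pred=4.7178  r=-4.2578  x^+=1.2434  v^+=1.2180  a^+=0.5632

a_post = 0.5632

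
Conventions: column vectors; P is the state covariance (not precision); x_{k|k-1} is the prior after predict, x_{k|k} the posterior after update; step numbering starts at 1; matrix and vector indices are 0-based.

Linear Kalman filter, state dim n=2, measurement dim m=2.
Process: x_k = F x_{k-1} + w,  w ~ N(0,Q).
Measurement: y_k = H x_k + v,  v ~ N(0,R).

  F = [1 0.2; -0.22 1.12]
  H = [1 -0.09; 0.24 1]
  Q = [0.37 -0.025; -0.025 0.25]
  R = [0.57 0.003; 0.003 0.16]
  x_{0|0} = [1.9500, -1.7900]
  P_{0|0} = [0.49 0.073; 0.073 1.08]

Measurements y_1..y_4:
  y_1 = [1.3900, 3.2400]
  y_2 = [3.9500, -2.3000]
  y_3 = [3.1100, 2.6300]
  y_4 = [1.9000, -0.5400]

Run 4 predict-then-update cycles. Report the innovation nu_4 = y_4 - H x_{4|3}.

step 1: x^-=[1.5920, -2.4338]  P^-=[0.9324 0.1877; 0.1877 1.5925]  S=[1.4815 0.2671; 0.2671 1.8963]  K=[0.5939 0.1333; -0.1290 0.8817]  nu=[-0.4210, 5.2917]  x^+=[2.0475, 2.2863]  P^+=[0.3338 -0.0570; -0.0570 0.1544]
step 2: x^-=[2.5047, 2.1103]  P^-=[0.6872 -0.1252; -0.1252 0.4879]  S=[1.2837 0.0015; 0.0015 0.6274]  K=[0.5440 0.0620; -0.1326 0.7301]  nu=[1.6352, -5.0114]  x^+=[3.0836, -1.7653]  P^+=[0.3047 -0.0616; -0.0616 0.1312]
step 3: x^-=[2.7305, -2.6556]  P^-=[0.6554 -0.1289; -0.1289 0.4597]  S=[1.2523 -0.0072; -0.0072 0.5955]  K=[0.5329 0.0541; -0.1318 0.7183]  nu=[0.1405, 4.6303]  x^+=[3.0558, 0.6518]  P^+=[0.2984 -0.0614; -0.0614 0.1293]
step 4: x^-=[3.1862, 0.0578]  P^-=[0.6490 -0.1277; -0.1277 0.4568]  S=[1.2457 -0.0073; -0.0073 0.5929]  K=[0.5305 0.0538; -0.1313 0.7172]  nu=[-1.2810, -1.3625]  x^+=[2.4332, -0.7511]  P^+=[0.2971 -0.0611; -0.0611 0.1290]

innov = [-1.2810, -1.3625]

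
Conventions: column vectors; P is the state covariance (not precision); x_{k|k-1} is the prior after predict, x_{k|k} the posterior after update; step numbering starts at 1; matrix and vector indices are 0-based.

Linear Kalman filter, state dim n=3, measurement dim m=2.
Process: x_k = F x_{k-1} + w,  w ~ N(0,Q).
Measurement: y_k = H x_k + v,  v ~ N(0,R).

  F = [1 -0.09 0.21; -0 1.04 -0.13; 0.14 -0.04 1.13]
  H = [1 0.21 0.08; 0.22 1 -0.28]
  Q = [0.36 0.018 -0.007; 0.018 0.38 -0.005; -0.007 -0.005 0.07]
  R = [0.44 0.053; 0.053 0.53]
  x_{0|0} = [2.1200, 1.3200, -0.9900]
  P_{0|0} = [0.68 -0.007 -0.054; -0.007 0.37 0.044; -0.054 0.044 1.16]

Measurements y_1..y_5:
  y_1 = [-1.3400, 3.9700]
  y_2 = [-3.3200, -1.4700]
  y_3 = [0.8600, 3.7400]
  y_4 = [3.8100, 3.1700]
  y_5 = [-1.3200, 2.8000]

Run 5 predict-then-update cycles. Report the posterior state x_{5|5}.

step 1: x^-=[1.7933, 1.5015, -0.8747]  P^-=[1.0711 -0.0384 0.2977; -0.0384 0.7879 -0.1389; 0.2977 -0.1389 1.5441]  S=[1.5825 0.2982; 0.2982 1.5150]  K=[0.6985 -0.0624; -0.0296 0.5460; 0.3226 -0.3973]  nu=[-3.3786, 1.8291]  x^+=[-0.6808, 2.6003, -2.6915]  P^+=[0.3190 -0.0684 -0.0077; -0.0684 0.3445 0.1489; -0.0077 0.1489 1.2167]
step 2: x^-=[-1.4800, 3.0542, -3.2408]  P^-=[0.7389 -0.0833 0.3059; -0.0833 0.7330 -0.0322; 0.3059 -0.0322 1.6153]  S=[1.2344 0.1652; 0.1652 1.3690]  K=[0.6148 -0.0789; -0.0159 0.5305; 0.3942 -0.3522]  nu=[-2.2221, -5.1060]  x^+=[-2.4435, 0.3808, -2.3180]  P^+=[0.2798 -0.0681 0.0097; -0.0681 0.3502 0.1959; 0.0097 0.1959 1.2995]
step 3: x^-=[-2.9645, 0.6974, -2.9767]  P^-=[0.7089 -0.0772 0.3350; -0.0772 0.7277 0.0107; 0.3350 0.0107 1.7215]  S=[1.2135 0.1547; 0.1547 1.3457]  K=[0.6032 -0.0806; -0.0041 0.5264; 0.4355 -0.3455]  nu=[3.9162, 2.8614]  x^+=[-0.8330, 2.1874, -2.2599]  P^+=[0.2737 -0.0663 0.0165; -0.0663 0.3555 0.2220; 0.0165 0.2220 1.3773]
step 4: x^-=[-1.5044, 2.5687, -2.7578]  P^-=[0.7078 -0.0729 0.3576; -0.0729 0.7278 0.0299; 0.3576 0.0299 1.8204]  S=[1.2192 0.1513; 0.1513 1.3418]  K=[0.6015 -0.0807; 0.0025 0.5239; 0.4615 -0.3510]  nu=[4.9956, 0.1601]  x^+=[1.4875, 2.6650, -0.5087]  P^+=[0.2727 -0.0656 0.0187; -0.0656 0.3591 0.2388; 0.0187 0.2388 1.4445]
step 5: x^-=[1.1409, 2.8378, -0.4731]  P^-=[0.7099 -0.0708 0.3741; -0.0708 0.7282 0.0398; 0.3741 0.0398 1.9055]  S=[1.2257 0.1480; 0.1480 1.3424]  K=[0.6012 -0.0807; 0.0066 0.5218; 0.4798 -0.3594]  nu=[-3.0189, -0.4212]  x^+=[-0.6403, 2.5981, -1.7704]  P^+=[0.2725 -0.0655 0.0193; -0.0655 0.3616 0.2510; 0.0193 0.2510 1.5010]

x_post = [-0.6403, 2.5981, -1.7704]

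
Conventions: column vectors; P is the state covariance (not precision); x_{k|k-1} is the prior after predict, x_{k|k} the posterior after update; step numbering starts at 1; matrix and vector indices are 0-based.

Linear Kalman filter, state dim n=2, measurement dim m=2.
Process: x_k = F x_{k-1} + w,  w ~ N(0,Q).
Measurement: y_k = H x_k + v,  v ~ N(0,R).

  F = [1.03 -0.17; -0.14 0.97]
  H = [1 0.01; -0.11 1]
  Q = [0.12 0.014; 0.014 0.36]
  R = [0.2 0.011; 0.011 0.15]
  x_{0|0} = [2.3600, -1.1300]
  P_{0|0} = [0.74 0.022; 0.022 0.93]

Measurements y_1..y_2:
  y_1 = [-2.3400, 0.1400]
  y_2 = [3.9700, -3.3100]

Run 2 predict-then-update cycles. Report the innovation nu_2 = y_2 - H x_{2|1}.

step 1: x^-=[2.6229, -1.4265]  P^-=[0.9242 -0.2236; -0.2236 1.2436]  S=[1.1199 -0.3015; -0.3015 1.4539]  K=[0.8082 -0.0561; 0.0491 0.8824]  nu=[-4.9486, 1.8550]  x^+=[-1.4806, -0.0325]  P^+=[0.1608 0.0182; 0.0182 0.1349]
step 2: x^-=[-1.5195, 0.1758]  P^-=[0.2882 -0.0128; -0.0128 0.4851]  S=[0.4880 -0.0287; -0.0287 0.6415]  K=[0.5878 -0.0432; 0.0283 0.7598]  nu=[5.4877, -3.6529]  x^+=[1.8637, -2.4445]  P^+=[0.1169 0.0129; 0.0129 0.1157]

innov = [5.4877, -3.6529]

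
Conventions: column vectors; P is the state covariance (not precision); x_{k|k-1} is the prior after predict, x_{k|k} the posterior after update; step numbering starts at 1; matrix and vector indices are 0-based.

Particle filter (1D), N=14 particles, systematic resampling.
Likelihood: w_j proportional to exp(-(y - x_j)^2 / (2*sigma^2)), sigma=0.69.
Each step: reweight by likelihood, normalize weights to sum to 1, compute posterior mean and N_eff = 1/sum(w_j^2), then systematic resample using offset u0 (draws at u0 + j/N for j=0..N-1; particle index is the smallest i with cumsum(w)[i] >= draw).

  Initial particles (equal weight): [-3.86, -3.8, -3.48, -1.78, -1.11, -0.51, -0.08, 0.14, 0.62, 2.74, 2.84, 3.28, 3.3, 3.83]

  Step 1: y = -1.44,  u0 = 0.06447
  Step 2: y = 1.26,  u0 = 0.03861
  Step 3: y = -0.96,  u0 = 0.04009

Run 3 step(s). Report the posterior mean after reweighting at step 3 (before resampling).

step 1: w=[0.0009, 0.0012, 0.0052, 0.3651, 0.3676, 0.1662, 0.0591, 0.0300, 0.0048, 0.0000, 0.0000, 0.0000, 0.0000, 0.0000]  mean=-1.1663  Neff=3.3279  idx=[3, 3, 3, 3, 3, 4, 4, 4, 4, 4, 5, 5, 6, 7]
step 2: w=[0.0001, 0.0001, 0.0001, 0.0001, 0.0001, 0.0054, 0.0054, 0.0054, 0.0054, 0.0054, 0.0733, 0.0733, 0.2986, 0.5272]  mean=-0.0559  Neff=2.6457  idx=[10, 11, 12, 12, 12, 12, 12, 13, 13, 13, 13, 13, 13, 13]
step 3: w=[0.1394, 0.1394, 0.0765, 0.0765, 0.0765, 0.0765, 0.0765, 0.0484, 0.0484, 0.0484, 0.0484, 0.0484, 0.0484, 0.0484]  mean=-0.1254  Neff=11.8321  idx=[0, 0, 1, 1, 2, 3, 4, 5, 6, 7, 8, 10, 11, 13]

post_mean = -0.1254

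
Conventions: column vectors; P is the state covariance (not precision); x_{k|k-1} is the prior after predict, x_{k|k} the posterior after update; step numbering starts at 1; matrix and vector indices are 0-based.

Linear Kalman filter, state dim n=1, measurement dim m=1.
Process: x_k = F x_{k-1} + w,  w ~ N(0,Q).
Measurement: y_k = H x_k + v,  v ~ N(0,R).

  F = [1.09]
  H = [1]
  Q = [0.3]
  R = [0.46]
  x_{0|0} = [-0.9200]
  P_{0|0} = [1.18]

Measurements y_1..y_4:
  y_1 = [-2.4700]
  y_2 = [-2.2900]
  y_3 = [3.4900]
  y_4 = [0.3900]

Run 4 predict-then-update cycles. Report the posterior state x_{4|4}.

step 1: x^-=[-1.0028]  P^-=[1.7020]  S=[2.1620]  K=[0.7872]  nu=[-1.4672]  x^+=[-2.1578]  P^+=[0.3621]
step 2: x^-=[-2.3520]  P^-=[0.7302]  S=[1.1902]  K=[0.6135]  nu=[0.0620]  x^+=[-2.3140]  P^+=[0.2822]
step 3: x^-=[-2.5222]  P^-=[0.6353]  S=[1.0953]  K=[0.5800]  nu=[6.0122]  x^+=[0.9650]  P^+=[0.2668]
step 4: x^-=[1.0519]  P^-=[0.6170]  S=[1.0770]  K=[0.5729]  nu=[-0.6619]  x^+=[0.6727]  P^+=[0.2635]

x_post = [0.6727]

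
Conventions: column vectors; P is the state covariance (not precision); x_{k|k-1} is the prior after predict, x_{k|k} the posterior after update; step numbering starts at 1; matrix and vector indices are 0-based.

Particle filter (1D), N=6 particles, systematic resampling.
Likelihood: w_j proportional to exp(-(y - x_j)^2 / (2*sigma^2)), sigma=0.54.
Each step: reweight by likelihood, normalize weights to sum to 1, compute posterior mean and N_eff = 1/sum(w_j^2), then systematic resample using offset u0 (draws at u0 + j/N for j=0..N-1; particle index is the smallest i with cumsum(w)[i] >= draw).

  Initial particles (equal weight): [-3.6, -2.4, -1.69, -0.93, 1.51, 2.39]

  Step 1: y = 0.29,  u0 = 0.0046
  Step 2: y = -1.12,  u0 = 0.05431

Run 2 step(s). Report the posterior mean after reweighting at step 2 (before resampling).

step 1: w=[0.0000, 0.0000, 0.0076, 0.4945, 0.4945, 0.0033]  mean=0.2817  Neff=2.0443  idx=[2, 3, 3, 4, 4, 4]
step 2: w=[0.2336, 0.3832, 0.3832, 0.0000, 0.0000, 0.0000]  mean=-1.1075  Neff=2.8714  idx=[0, 0, 1, 1, 2, 2]

post_mean = -1.1075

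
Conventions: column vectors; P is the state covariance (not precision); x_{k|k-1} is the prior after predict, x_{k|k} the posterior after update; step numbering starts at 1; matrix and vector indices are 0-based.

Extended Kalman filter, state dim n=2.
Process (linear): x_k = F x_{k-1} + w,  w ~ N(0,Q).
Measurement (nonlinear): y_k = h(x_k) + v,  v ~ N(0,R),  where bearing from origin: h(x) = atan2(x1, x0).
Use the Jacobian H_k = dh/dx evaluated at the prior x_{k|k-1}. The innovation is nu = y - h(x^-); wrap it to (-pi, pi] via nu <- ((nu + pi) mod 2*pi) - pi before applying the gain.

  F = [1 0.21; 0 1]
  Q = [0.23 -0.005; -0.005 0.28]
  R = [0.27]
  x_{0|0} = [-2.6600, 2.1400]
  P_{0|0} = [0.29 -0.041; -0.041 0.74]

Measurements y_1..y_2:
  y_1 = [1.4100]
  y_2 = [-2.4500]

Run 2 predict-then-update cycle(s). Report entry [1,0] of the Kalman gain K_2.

step 1: x^-=[-2.2106, 2.1400]  P^-=[0.5354 0.1094; 0.1094 1.0200]  H_jac=[-0.2261 -0.2335]  S=[0.3645]  K=[-0.4021; -0.7213]  nu=[-0.9624]  x^+=[-1.8236, 2.8342]  P^+=[0.4765 0.0037; 0.0037 0.8304]
step 2: x^-=[-1.2284, 2.8342]  P^-=[0.7446 0.1731; 0.1731 1.1104]  H_jac=[-0.2970 -0.1287]  S=[0.3673]  K=[-0.6628; -0.5291]  nu=[1.8534]  x^+=[-2.4568, 1.8535]  P^+=[0.5833 0.0442; 0.0442 1.0075]

K[1,0] = -0.5291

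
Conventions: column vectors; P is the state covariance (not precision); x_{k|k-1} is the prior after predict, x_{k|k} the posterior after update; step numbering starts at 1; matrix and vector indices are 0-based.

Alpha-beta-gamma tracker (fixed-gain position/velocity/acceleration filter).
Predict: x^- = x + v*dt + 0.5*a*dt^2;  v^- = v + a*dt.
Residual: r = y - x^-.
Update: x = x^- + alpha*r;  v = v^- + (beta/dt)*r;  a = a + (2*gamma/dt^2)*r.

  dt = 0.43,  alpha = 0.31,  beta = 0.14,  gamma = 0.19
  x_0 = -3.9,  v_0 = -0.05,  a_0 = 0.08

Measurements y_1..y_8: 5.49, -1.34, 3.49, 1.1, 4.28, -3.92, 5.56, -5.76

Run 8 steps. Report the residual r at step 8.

resid = 17.3812

step 1: x_pred=-3.9141  r=9.4041  x^+=-0.9988  v^+=3.0462  a^+=19.4070
step 2: x_pred=2.1052  r=-3.4452  x^+=1.0372  v^+=10.2695  a^+=12.3265
step 3: x_pred=6.5927  r=-3.1027  x^+=5.6308  v^+=14.5597  a^+=5.9500
step 4: x_pred=12.4416  r=-11.3416  x^+=8.9257  v^+=13.4256  a^+=-17.3589
step 5: x_pred=13.0939  r=-8.8139  x^+=10.3616  v^+=3.0917  a^+=-35.4729
step 6: x_pred=8.4115  r=-12.3315  x^+=4.5888  v^+=-16.1766  a^+=-60.8162
step 7: x_pred=-7.9896  r=13.5496  x^+=-3.7892  v^+=-37.9161  a^+=-32.9695
step 8: x_pred=-23.1412  r=17.3812  x^+=-17.7530  v^+=-46.4340  a^+=2.7517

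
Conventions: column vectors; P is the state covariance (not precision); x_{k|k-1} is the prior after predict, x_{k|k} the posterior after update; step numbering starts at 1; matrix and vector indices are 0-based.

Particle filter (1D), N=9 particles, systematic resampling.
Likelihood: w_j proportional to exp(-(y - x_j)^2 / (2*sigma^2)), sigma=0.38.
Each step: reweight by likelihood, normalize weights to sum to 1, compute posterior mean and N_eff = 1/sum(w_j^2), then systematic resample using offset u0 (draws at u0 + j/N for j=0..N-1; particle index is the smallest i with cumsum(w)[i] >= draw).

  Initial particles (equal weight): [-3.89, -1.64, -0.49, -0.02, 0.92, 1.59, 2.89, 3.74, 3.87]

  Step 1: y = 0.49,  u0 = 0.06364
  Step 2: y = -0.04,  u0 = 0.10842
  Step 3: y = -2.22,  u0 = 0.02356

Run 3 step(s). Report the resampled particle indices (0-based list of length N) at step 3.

resampled_idx = [0, 1, 1, 2, 3, 4, 5, 6, 7]

step 1: w=[0.0000, 0.0000, 0.0365, 0.4127, 0.5354, 0.0154, 0.0000, 0.0000, 0.0000]  mean=0.4909  Neff=2.1808  idx=[3, 3, 3, 3, 4, 4, 4, 4, 4]
step 2: w=[0.2378, 0.2378, 0.2378, 0.2378, 0.0098, 0.0098, 0.0098, 0.0098, 0.0098]  mean=0.0260  Neff=4.4131  idx=[0, 0, 1, 1, 2, 2, 3, 3, 8]
step 3: w=[0.1250, 0.1250, 0.1250, 0.1250, 0.1250, 0.1250, 0.1250, 0.1250, 0.0000]  mean=-0.0200  Neff=8.0000  idx=[0, 1, 1, 2, 3, 4, 5, 6, 7]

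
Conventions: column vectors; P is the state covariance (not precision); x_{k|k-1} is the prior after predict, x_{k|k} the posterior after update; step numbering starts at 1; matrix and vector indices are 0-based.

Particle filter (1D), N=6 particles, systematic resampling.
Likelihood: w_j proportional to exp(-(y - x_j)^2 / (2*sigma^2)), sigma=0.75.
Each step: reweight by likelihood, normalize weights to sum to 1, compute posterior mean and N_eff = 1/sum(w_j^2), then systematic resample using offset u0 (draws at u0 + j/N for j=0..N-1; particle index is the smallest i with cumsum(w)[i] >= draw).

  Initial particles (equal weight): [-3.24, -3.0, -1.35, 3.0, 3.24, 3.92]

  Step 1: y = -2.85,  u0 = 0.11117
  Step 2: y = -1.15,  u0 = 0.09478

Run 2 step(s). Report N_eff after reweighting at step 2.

N_eff = 1.4070

step 1: w=[0.4392, 0.4928, 0.0680, 0.0000, 0.0000, 0.0000]  mean=-2.9931  Neff=2.2710  idx=[0, 0, 1, 1, 1, 2]
step 2: w=[0.0179, 0.0179, 0.0415, 0.0415, 0.0415, 0.8396]  mean=-1.6233  Neff=1.4070  idx=[3, 5, 5, 5, 5, 5]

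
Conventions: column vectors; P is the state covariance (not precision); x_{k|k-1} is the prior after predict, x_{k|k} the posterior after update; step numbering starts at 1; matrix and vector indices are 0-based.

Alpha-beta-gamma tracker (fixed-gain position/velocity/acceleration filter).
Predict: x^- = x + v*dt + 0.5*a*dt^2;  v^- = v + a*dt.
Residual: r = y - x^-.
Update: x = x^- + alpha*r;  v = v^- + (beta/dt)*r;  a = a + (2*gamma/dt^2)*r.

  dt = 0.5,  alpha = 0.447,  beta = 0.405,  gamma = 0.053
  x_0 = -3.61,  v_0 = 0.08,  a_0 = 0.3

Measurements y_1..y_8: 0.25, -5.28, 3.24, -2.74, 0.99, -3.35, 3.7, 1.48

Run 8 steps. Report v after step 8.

v_post = 1.7499

step 1: x_pred=-3.5325  r=3.7825  x^+=-1.8417  v^+=3.2938  a^+=1.9038
step 2: x_pred=0.0432  r=-5.3232  x^+=-2.3363  v^+=-0.0660  a^+=-0.3532
step 3: x_pred=-2.4135  r=5.6535  x^+=0.1136  v^+=4.3366  a^+=2.0438
step 4: x_pred=2.5374  r=-5.2774  x^+=0.1784  v^+=1.0838  a^+=-0.1938
step 5: x_pred=0.6961  r=0.2939  x^+=0.8275  v^+=1.2250  a^+=-0.0692
step 6: x_pred=1.4313  r=-4.7813  x^+=-0.7059  v^+=-2.6825  a^+=-2.0965
step 7: x_pred=-2.3092  r=6.0092  x^+=0.3769  v^+=1.1368  a^+=0.4514
step 8: x_pred=1.0017  r=0.4783  x^+=1.2155  v^+=1.7499  a^+=0.6542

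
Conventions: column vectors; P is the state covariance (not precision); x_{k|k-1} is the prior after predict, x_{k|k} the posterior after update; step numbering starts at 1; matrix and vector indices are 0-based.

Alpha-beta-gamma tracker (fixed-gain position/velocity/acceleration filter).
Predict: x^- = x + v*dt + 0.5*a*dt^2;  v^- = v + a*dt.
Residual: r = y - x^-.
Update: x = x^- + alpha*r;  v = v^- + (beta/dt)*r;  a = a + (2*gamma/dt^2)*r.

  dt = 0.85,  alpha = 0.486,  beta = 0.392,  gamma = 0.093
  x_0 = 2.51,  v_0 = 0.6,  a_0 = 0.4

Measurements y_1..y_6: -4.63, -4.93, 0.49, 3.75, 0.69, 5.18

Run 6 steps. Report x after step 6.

step 1: x_pred=3.1645  r=-7.7945  x^+=-0.6236  v^+=-2.6546  a^+=-1.6066
step 2: x_pred=-3.4605  r=-1.4695  x^+=-4.1747  v^+=-4.6980  a^+=-1.9849
step 3: x_pred=-8.8850  r=9.3750  x^+=-4.3287  v^+=-2.0616  a^+=0.4286
step 4: x_pred=-5.9263  r=9.6763  x^+=-1.2236  v^+=2.7651  a^+=2.9196
step 5: x_pred=2.1814  r=-1.4914  x^+=1.4566  v^+=4.5590  a^+=2.5357
step 6: x_pred=6.2478  r=-1.0678  x^+=5.7288  v^+=6.2219  a^+=2.2608

x_post = 5.7288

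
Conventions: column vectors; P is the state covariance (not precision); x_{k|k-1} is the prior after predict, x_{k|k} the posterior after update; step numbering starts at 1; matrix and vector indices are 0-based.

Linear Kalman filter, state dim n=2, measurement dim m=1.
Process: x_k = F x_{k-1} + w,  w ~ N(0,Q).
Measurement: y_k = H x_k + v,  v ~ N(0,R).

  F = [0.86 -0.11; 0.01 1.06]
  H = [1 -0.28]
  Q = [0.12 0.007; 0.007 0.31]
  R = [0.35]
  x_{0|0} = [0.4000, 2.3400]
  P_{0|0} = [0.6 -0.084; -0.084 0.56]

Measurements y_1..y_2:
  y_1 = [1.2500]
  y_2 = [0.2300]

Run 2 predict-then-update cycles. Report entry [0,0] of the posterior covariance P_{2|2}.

step 1: x^-=[0.0866, 2.4844]  P^-=[0.5864 -0.1296; -0.1296 0.9375]  S=[1.0825]  K=[0.5753; -0.3622]  nu=[1.8590]  x^+=[1.1560, 1.8110]  P^+=[0.2282 0.0959; 0.0959 0.7955]
step 2: x^-=[0.7950, 1.9312]  P^-=[0.2803 0.0036; 0.0036 1.2058]  S=[0.7228]  K=[0.3864; -0.4622]  nu=[-0.0242]  x^+=[0.7856, 1.9424]  P^+=[0.1724 0.1326; 0.1326 1.0514]

P_post[0,0] = 0.1724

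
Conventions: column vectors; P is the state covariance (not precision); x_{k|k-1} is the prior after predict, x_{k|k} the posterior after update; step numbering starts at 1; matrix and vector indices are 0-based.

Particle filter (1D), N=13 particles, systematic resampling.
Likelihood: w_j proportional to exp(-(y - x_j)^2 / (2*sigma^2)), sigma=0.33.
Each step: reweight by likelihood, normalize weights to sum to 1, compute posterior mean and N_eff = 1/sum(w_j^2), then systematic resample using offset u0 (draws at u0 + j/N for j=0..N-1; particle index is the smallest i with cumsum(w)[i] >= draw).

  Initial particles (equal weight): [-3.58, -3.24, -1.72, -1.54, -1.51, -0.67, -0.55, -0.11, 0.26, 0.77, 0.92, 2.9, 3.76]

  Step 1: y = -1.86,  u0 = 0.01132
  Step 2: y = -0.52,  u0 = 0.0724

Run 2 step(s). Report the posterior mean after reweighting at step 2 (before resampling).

step 1: w=[0.0000, 0.0001, 0.4330, 0.2961, 0.2700, 0.0007, 0.0002, 0.0000, 0.0000, 0.0000, 0.0000, 0.0000, 0.0000]  mean=-1.6092  Neff=2.8733  idx=[2, 2, 2, 2, 2, 2, 3, 3, 3, 3, 4, 4, 4]
step 2: w=[0.0179, 0.0179, 0.0179, 0.0179, 0.0179, 0.0179, 0.1122, 0.1122, 0.1122, 0.1122, 0.1480, 0.1480, 0.1480]  mean=-1.5460  Neff=8.4800  idx=[4, 6, 7, 7, 8, 9, 9, 10, 10, 11, 11, 12, 12]

post_mean = -1.5460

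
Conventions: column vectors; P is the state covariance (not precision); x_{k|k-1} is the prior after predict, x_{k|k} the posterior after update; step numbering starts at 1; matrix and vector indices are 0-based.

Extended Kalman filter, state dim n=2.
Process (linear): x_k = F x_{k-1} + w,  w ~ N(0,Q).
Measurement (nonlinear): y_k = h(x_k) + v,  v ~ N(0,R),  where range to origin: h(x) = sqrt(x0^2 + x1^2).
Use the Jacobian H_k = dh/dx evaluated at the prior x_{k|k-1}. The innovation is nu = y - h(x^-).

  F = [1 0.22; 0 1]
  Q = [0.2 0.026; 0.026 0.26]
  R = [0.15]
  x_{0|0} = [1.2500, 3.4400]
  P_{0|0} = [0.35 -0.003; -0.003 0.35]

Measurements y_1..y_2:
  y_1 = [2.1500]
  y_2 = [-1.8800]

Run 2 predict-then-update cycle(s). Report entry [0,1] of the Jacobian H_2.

H_jac[0,1] = 0.7929

step 1: x^-=[2.0068, 3.4400]  P^-=[0.5656 0.1000; 0.1000 0.6100]  H_jac=[0.5039 0.8638]  S=[0.8358]  K=[0.4444; 0.6907]  nu=[-1.8326]  x^+=[1.1925, 2.1742]  P^+=[0.4006 -0.1565; -0.1565 0.2113]
step 2: x^-=[1.6708, 2.1742]  P^-=[0.5419 -0.0840; -0.0840 0.4713]  H_jac=[0.6093 0.7929]  S=[0.5663]  K=[0.4654; 0.5694]  nu=[-4.6220]  x^+=[-0.4805, -0.4577]  P^+=[0.4193 -0.2341; -0.2341 0.2876]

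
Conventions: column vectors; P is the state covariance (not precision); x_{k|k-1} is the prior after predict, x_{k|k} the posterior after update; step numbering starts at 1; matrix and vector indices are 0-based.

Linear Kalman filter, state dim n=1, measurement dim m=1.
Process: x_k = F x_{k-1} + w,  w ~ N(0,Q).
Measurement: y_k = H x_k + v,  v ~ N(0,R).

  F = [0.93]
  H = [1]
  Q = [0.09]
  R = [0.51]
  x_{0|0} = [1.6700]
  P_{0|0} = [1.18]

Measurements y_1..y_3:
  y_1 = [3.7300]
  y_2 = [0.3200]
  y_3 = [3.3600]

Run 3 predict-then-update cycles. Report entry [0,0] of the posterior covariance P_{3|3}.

step 1: x^-=[1.5531]  P^-=[1.1106]  S=[1.6206]  K=[0.6853]  nu=[2.1769]  x^+=[3.0449]  P^+=[0.3495]
step 2: x^-=[2.8318]  P^-=[0.3923]  S=[0.9023]  K=[0.4348]  nu=[-2.5118]  x^+=[1.7397]  P^+=[0.2217]
step 3: x^-=[1.6180]  P^-=[0.2818]  S=[0.7918]  K=[0.3559]  nu=[1.7420]  x^+=[2.2379]  P^+=[0.1815]

P_post[0,0] = 0.1815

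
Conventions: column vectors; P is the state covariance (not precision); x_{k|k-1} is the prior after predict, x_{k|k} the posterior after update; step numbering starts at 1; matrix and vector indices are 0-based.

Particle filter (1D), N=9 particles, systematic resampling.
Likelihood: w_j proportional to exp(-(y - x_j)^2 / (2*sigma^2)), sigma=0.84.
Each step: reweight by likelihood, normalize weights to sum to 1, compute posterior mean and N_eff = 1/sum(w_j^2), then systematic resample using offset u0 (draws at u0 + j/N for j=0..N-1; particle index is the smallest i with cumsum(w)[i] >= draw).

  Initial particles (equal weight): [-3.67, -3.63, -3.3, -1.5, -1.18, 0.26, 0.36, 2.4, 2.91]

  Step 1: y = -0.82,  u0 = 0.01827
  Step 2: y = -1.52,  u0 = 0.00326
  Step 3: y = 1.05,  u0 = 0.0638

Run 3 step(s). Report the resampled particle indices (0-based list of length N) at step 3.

resampled_idx = [1, 2, 4, 5, 6, 6, 7, 8, 8]

step 1: w=[0.0013, 0.0015, 0.0052, 0.2925, 0.3703, 0.1776, 0.1513, 0.0003, 0.0000]  mean=-0.8017  Neff=3.6082  idx=[3, 3, 3, 4, 4, 4, 5, 5, 6]
step 2: w=[0.1651, 0.1651, 0.1651, 0.1521, 0.1521, 0.1521, 0.0175, 0.0175, 0.0135]  mean=-1.2673  Neff=6.5812  idx=[0, 0, 1, 2, 2, 3, 4, 4, 5]
step 3: w=[0.0594, 0.0594, 0.0594, 0.0594, 0.0594, 0.1757, 0.1757, 0.1757, 0.1757]  mean=-1.2751  Neff=7.0846  idx=[1, 2, 4, 5, 6, 6, 7, 8, 8]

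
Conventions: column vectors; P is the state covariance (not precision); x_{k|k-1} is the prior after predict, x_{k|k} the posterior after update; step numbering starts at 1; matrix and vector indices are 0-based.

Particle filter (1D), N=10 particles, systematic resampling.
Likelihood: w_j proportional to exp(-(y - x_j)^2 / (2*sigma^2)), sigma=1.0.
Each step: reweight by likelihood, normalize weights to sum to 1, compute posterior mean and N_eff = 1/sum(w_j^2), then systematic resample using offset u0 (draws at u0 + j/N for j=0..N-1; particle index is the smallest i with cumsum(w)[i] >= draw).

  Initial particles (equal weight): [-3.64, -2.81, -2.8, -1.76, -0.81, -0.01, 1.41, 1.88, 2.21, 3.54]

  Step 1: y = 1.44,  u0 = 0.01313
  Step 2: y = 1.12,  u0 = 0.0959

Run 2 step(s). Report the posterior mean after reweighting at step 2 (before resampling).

post_mean = 1.5323

step 1: w=[0.0000, 0.0000, 0.0000, 0.0019, 0.0249, 0.1093, 0.3127, 0.2840, 0.2326, 0.0345]  mean=1.5862  Neff=4.0597  idx=[4, 5, 6, 6, 6, 7, 7, 7, 8, 8]
step 2: w=[0.0225, 0.0764, 0.1387, 0.1387, 0.1387, 0.1084, 0.1084, 0.1084, 0.0799, 0.0799]  mean=1.5323  Neff=8.9215  idx=[1, 2, 3, 4, 4, 5, 6, 7, 8, 9]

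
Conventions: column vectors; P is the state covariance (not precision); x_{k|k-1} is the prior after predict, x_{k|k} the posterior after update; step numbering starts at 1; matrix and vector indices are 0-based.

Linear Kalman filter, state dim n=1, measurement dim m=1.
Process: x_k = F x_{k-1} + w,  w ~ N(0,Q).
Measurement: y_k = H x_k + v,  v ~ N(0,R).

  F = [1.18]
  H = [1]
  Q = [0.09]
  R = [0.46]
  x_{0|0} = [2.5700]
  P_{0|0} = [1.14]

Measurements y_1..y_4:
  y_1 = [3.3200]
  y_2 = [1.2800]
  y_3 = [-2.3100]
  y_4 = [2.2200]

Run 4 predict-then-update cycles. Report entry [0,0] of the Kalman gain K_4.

step 1: x^-=[3.0326]  P^-=[1.6773]  S=[2.1373]  K=[0.7848]  nu=[0.2874]  x^+=[3.2581]  P^+=[0.3610]
step 2: x^-=[3.8446]  P^-=[0.5927]  S=[1.0527]  K=[0.5630]  nu=[-2.5646]  x^+=[2.4007]  P^+=[0.2590]
step 3: x^-=[2.8328]  P^-=[0.4506]  S=[0.9106]  K=[0.4948]  nu=[-5.1428]  x^+=[0.2879]  P^+=[0.2276]
step 4: x^-=[0.3398]  P^-=[0.4069]  S=[0.8669]  K=[0.4694]  nu=[1.8802]  x^+=[1.2224]  P^+=[0.2159]

K[0,0] = 0.4694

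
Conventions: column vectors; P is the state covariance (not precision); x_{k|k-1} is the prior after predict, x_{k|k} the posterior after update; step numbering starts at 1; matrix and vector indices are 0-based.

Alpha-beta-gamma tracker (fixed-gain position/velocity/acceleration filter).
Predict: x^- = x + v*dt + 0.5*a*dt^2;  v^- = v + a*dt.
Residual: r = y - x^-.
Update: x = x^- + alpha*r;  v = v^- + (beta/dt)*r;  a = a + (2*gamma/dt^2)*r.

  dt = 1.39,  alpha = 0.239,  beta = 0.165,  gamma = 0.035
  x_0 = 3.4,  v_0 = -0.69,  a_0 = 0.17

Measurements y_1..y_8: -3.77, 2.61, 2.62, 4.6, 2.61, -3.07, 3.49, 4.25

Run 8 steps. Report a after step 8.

step 1: x_pred=2.6051  r=-6.3751  x^+=1.0815  v^+=-1.2105  a^+=-0.0610
step 2: x_pred=-0.6600  r=3.2700  x^+=0.1216  v^+=-0.9070  a^+=0.0575
step 3: x_pred=-1.0837  r=3.7037  x^+=-0.1985  v^+=-0.3875  a^+=0.1917
step 4: x_pred=-0.5519  r=5.1519  x^+=0.6794  v^+=0.4905  a^+=0.3783
step 5: x_pred=1.7267  r=0.8833  x^+=1.9378  v^+=1.1213  a^+=0.4103
step 6: x_pred=3.8928  r=-6.9628  x^+=2.2287  v^+=0.8651  a^+=0.1581
step 7: x_pred=3.5839  r=-0.0939  x^+=3.5615  v^+=1.0737  a^+=0.1547
step 8: x_pred=5.2033  r=-0.9533  x^+=4.9755  v^+=1.1755  a^+=0.1201

a_post = 0.1201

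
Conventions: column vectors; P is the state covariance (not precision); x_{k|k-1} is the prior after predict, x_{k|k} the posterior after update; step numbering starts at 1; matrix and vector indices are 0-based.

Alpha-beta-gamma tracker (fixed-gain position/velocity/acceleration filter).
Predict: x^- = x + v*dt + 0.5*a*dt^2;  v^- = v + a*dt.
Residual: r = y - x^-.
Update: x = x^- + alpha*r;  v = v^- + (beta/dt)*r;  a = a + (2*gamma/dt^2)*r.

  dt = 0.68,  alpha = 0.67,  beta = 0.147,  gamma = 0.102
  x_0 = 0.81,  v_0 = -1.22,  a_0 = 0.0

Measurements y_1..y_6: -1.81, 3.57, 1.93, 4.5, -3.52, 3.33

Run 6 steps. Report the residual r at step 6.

step 1: x_pred=-0.0196  r=-1.7904  x^+=-1.2192  v^+=-1.6070  a^+=-0.7899
step 2: x_pred=-2.4946  r=6.0646  x^+=1.5687  v^+=-0.8331  a^+=1.8857
step 3: x_pred=1.4381  r=0.4919  x^+=1.7677  v^+=0.5554  a^+=2.1027
step 4: x_pred=2.6315  r=1.8685  x^+=3.8834  v^+=2.3892  a^+=2.9270
step 5: x_pred=6.1848  r=-9.7048  x^+=-0.3174  v^+=2.2816  a^+=-1.3545
step 6: x_pred=0.9209  r=2.4091  x^+=2.5350  v^+=1.8813  a^+=-0.2917

resid = 2.4091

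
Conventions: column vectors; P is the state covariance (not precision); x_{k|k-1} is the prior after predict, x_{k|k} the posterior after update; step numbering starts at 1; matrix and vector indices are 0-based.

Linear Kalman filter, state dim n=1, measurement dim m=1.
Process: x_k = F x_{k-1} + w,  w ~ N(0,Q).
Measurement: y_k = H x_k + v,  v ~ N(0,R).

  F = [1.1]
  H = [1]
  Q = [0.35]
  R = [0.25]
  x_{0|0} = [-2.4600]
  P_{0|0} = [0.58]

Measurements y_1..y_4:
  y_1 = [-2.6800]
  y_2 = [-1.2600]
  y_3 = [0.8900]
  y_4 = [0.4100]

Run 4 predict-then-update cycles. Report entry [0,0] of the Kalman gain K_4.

K[0,0] = 0.6912

step 1: x^-=[-2.7060]  P^-=[1.0518]  S=[1.3018]  K=[0.8080]  nu=[0.0260]  x^+=[-2.6850]  P^+=[0.2020]
step 2: x^-=[-2.9535]  P^-=[0.5944]  S=[0.8444]  K=[0.7039]  nu=[1.6935]  x^+=[-1.7614]  P^+=[0.1760]
step 3: x^-=[-1.9375]  P^-=[0.5629]  S=[0.8129]  K=[0.6925]  nu=[2.8275]  x^+=[0.0205]  P^+=[0.1731]
step 4: x^-=[0.0225]  P^-=[0.5595]  S=[0.8095]  K=[0.6912]  nu=[0.3875]  x^+=[0.2903]  P^+=[0.1728]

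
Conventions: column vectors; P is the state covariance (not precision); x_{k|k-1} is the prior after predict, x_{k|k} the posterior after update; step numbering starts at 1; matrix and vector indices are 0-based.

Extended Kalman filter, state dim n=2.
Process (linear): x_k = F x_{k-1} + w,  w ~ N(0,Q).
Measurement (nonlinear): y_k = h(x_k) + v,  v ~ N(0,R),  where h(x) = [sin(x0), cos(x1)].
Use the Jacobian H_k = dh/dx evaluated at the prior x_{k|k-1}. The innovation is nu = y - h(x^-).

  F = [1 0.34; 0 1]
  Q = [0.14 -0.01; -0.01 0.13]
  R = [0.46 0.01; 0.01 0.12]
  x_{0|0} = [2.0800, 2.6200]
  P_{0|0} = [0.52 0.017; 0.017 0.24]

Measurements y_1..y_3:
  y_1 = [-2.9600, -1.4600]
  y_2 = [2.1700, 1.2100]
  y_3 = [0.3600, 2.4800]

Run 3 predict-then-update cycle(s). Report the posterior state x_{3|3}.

step 1: x^-=[2.9708, 2.6200]  P^-=[0.6993 0.0886; 0.0886 0.3700]  H_jac=[-0.9855 0.0000; 0.0000 -0.4983]  S=[1.1391 0.0535; 0.0535 0.2119]  K=[-0.6023 -0.0563; -0.0362 -0.8610]  nu=[-3.1300, -0.5930]  x^+=[4.8894, 3.2439]  P^+=[0.2817 0.0256; 0.0256 0.2081]
step 2: x^-=[5.9924, 3.2439]  P^-=[0.4632 0.0864; 0.0864 0.3381]  H_jac=[0.9580 0.0000; 0.0000 0.1021]  S=[0.8851 0.0185; 0.0185 0.1235]  K=[0.5014 -0.0035; 0.0880 0.2664]  nu=[2.4567, 2.2048]  x^+=[7.2166, 4.0473]  P^+=[0.2407 0.0450; 0.0450 0.3216]
step 3: x^-=[8.5927, 4.0473]  P^-=[0.4485 0.1444; 0.1444 0.4516]  H_jac=[-0.6733 0.0000; 0.0000 0.7869]  S=[0.6633 -0.0665; -0.0665 0.3996]  K=[-0.4340 0.2120; -0.0584 0.8795]  nu=[-0.3794, 3.0971]  x^+=[9.4140, 6.7935]  P^+=[0.2934 0.0268; 0.0268 0.1334]

x_post = [9.4140, 6.7935]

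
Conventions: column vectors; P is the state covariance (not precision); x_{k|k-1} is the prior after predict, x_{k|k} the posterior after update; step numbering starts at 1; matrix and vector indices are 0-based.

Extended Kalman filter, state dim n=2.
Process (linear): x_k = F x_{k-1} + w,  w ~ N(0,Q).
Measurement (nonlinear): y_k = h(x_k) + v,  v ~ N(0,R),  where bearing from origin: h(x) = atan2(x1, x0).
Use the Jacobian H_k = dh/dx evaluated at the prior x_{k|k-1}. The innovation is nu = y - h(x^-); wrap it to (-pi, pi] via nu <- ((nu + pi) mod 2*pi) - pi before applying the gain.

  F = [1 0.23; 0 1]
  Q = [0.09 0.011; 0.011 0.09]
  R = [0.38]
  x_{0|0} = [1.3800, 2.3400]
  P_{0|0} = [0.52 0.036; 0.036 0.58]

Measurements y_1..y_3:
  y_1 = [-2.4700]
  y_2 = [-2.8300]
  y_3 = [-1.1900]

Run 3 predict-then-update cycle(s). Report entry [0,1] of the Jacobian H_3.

H_jac[0,1] = 0.1305

step 1: x^-=[1.9182, 2.3400]  P^-=[0.6572 0.1804; 0.1804 0.6700]  H_jac=[-0.2556 0.2095]  S=[0.4330]  K=[-0.3007; 0.2177]  nu=[2.9291]  x^+=[1.0376, 2.9777]  P^+=[0.6181 0.2087; 0.2087 0.6495]
step 2: x^-=[1.7224, 2.9777]  P^-=[0.8385 0.3691; 0.3691 0.7395]  H_jac=[-0.2516 0.1456]  S=[0.4217]  K=[-0.3729; 0.0350]  nu=[2.4068]  x^+=[0.8249, 3.0619]  P^+=[0.7798 0.3746; 0.3746 0.7390]
step 3: x^-=[1.5292, 3.0619]  P^-=[1.0813 0.5556; 0.5556 0.8290]  H_jac=[-0.2614 0.1305]  S=[0.4301]  K=[-0.4885; -0.0861]  nu=[-2.2976]  x^+=[2.6516, 3.2596]  P^+=[0.9786 0.5375; 0.5375 0.8258]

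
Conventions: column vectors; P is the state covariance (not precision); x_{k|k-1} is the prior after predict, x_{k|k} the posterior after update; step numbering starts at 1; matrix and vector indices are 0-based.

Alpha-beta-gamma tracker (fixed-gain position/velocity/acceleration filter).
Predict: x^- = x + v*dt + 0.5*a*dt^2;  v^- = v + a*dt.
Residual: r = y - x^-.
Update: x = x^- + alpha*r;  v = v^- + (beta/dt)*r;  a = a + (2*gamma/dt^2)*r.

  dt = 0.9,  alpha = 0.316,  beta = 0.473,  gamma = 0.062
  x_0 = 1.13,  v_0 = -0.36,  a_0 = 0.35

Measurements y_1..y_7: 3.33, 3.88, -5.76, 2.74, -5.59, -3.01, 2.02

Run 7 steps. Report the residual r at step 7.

resid = 10.6374

step 1: x_pred=0.9477  r=2.3822  x^+=1.7005  v^+=1.2070  a^+=0.7147
step 2: x_pred=3.0763  r=0.8037  x^+=3.3303  v^+=2.2726  a^+=0.8377
step 3: x_pred=5.7149  r=-11.4749  x^+=2.0888  v^+=-3.0041  a^+=-0.9189
step 4: x_pred=-0.9870  r=3.7270  x^+=0.1907  v^+=-1.8724  a^+=-0.3484
step 5: x_pred=-1.6355  r=-3.9545  x^+=-2.8851  v^+=-4.2642  a^+=-0.9537
step 6: x_pred=-7.1092  r=4.0992  x^+=-5.8139  v^+=-2.9682  a^+=-0.3262
step 7: x_pred=-8.6174  r=10.6374  x^+=-5.2560  v^+=2.3287  a^+=1.3022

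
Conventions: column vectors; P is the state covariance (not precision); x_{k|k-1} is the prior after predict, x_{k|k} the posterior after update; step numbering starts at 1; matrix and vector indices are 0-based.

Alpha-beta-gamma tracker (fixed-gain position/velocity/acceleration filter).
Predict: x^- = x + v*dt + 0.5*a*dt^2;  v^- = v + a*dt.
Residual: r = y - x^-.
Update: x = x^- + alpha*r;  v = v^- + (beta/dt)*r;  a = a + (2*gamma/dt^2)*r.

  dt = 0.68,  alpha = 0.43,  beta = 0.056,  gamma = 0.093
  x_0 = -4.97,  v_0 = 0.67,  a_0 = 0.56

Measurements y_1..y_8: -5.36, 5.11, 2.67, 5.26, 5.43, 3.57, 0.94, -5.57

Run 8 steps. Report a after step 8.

step 1: x_pred=-4.3849  r=-0.9751  x^+=-4.8042  v^+=0.9705  a^+=0.1678
step 2: x_pred=-4.1055  r=9.2155  x^+=-0.1428  v^+=1.8435  a^+=3.8747
step 3: x_pred=2.0066  r=0.6634  x^+=2.2919  v^+=4.5329  a^+=4.1416
step 4: x_pred=6.3318  r=-1.0718  x^+=5.8709  v^+=7.2609  a^+=3.7104
step 5: x_pred=11.6662  r=-6.2362  x^+=8.9846  v^+=9.2704  a^+=1.2019
step 6: x_pred=15.5664  r=-11.9964  x^+=10.4080  v^+=9.0998  a^+=-3.6236
step 7: x_pred=15.7581  r=-14.8181  x^+=9.3863  v^+=5.4154  a^+=-9.5842
step 8: x_pred=10.8529  r=-16.4229  x^+=3.7911  v^+=-2.4543  a^+=-16.1903

a_post = -16.1903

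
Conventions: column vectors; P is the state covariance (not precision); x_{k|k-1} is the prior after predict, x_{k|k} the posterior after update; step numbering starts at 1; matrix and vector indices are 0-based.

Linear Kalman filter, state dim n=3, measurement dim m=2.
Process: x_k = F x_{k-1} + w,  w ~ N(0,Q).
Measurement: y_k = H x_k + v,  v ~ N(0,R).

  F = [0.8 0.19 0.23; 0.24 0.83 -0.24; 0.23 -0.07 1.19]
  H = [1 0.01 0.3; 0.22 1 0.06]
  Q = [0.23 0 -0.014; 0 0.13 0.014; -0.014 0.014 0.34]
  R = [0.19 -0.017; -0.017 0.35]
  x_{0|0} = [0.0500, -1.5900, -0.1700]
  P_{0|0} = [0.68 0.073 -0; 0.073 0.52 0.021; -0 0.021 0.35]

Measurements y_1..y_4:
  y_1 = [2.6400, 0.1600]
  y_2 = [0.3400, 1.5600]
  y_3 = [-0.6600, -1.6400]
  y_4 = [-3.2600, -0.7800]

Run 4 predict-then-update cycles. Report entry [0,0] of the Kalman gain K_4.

step 1: x^-=[-0.3012, -1.2669, -0.0795]  P^-=[0.7265 0.2481 0.2035; 0.2481 0.5683 -0.0448; 0.2035 -0.0448 0.8683]  S=[1.1215 0.4250; 0.4250 1.0657]  K=[0.6539 0.1335; -0.0073 0.5848; 0.4651 -0.1366]  nu=[2.9777, 1.4979]  x^+=[1.8458, -0.4126, 1.1008]  P^+=[0.1538 0.0082 -0.1065; 0.0082 0.2073 -0.0719; -0.1065 -0.0719 0.6598]
step 2: x^-=[1.6514, -0.1637, 1.7633]  P^-=[0.3278 0.0357 0.0699; 0.0357 0.3639 -0.2733; 0.0699 -0.2733 1.2369]  S=[0.6702 0.0435; 0.0435 0.7189]  K=[0.5129 0.1248; -0.0960 0.5000; 0.6731 -0.2963]  nu=[-1.8388, 1.2546]  x^+=[0.8650, 0.6403, 0.1540]  P^+=[0.1348 0.0132 -0.1319; 0.0132 0.1821 -0.1394; -0.1319 -0.1394 0.8875]
step 3: x^-=[0.8490, 0.7020, 0.3373]  P^-=[0.3131 0.0128 0.0893; 0.0128 0.3903 -0.4107; 0.0893 -0.4107 1.5554]  S=[0.6945 -0.0156; -0.0156 0.7198]  K=[0.4925 0.1316; -0.1419 0.5089; 0.7857 -0.3966]  nu=[-1.6172, -2.5491]  x^+=[-0.2829, -0.3656, 0.0777]  P^+=[0.1342 0.0168 -0.1433; 0.0168 0.1877 -0.1809; -0.1433 -0.1809 1.0038]
step 4: x^-=[-0.2779, -0.3900, 0.0530]  P^-=[0.3123 0.0052 0.1007; 0.0052 0.4201 -0.4880; 0.1007 -0.4880 1.7206]  S=[0.7148 -0.0419; -0.0419 0.7378]  K=[0.4872 0.1360; -0.1611 0.5221; 0.8302 -0.4442]  nu=[-2.9941, -0.3320]  x^+=[-1.7819, -0.0811, -2.2851]  P^+=[0.1345 0.0186 -0.1482; 0.0186 0.1934 -0.2001; -0.1482 -0.2001 1.0515]

K[0,0] = 0.4872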